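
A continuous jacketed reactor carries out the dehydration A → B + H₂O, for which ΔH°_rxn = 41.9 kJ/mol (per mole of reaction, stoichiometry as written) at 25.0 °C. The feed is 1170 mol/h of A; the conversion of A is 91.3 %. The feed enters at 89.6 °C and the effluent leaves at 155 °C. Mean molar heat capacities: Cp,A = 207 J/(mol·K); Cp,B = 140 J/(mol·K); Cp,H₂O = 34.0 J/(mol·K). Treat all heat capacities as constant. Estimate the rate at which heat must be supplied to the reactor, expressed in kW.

Q_in = 15.6 kW

Extent of reaction ξ = 0.913 × 1170 = 1068.2 mol/h
Reaction term: ξ·ΔH°_rxn = 1068.2 × 41.9 = 44758 kJ/h
Sensible, feed 89.6→25 °C: -15645 kJ/h
Outlet flows (mol/h): A 101.79, B 1068.2, H₂O 1068.2
Sensible, products 25→155 °C: 26902 kJ/h
Q = ΔH = 56015 kJ/h = 15.56 kW
Heat supplied = 15.56 kW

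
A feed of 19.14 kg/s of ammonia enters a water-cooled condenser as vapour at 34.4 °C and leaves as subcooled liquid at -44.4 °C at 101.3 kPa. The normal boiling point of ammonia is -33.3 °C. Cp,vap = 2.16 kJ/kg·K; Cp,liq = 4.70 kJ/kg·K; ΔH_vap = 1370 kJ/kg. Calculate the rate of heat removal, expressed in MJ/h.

Q_c = 108000 MJ/h

vapour 34.4→-33.3 °C: -146.23 kJ/kg
condensation at -33.3 °C: -1370 kJ/kg
liquid -33.3→-44.4 °C: -52.17 kJ/kg
Δh = -146.23 + -1370 + -52.17 = -1568.4 kJ/kg
Q = ṁ·Δh = 19.14 kg/s × -1568.4 kJ/kg = -30019 kJ/s
|Q| = 30019 kW = 108070 MJ/h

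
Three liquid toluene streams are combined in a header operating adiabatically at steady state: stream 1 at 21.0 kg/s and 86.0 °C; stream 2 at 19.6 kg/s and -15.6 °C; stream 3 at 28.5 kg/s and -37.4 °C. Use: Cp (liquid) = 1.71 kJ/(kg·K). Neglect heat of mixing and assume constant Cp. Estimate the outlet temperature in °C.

Energy balance with Q = 0: Σ ṁᵢCp,ᵢ(T_out − Tᵢ) = 0
Σ ṁᵢCp,ᵢTᵢ = 21.0×1.71×86.0 + 19.6×1.71×-15.6 + 28.5×1.71×-37.4 = 742.72
Σ ṁᵢCp,ᵢ = 21.0×1.71 + 19.6×1.71 + 28.5×1.71 = 118.16
T_out = 742.72 / 118.16 = 6.2857 °C

T_out = 6.29 °C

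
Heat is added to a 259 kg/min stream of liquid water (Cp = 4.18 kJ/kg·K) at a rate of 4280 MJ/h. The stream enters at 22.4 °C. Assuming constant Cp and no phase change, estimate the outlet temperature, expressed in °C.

T_out = 88.3 °C

Q = 4280 MJ/h = 71333 kJ/min
ΔT = Q/(ṁ·Cp) = 71333/(259×4.18) = 65.89 K
T_out = 22.4 + 65.89 = 88.29 °C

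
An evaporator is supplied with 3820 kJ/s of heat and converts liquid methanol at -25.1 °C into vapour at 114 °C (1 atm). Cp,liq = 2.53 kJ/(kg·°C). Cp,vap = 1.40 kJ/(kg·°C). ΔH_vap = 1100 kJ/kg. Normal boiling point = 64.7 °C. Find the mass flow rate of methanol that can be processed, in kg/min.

Δh = 2.53×(64.7−-25.1) + 1100 + 1.40×(114−64.7) = 1396.2 kJ/kg
Q = 3820 kJ/s = 3820 kJ/s = 229200 kJ/min
ṁ = Q/Δh = 229200 / 1396.2 = 164.16 kg/min

ṁ = 164 kg/min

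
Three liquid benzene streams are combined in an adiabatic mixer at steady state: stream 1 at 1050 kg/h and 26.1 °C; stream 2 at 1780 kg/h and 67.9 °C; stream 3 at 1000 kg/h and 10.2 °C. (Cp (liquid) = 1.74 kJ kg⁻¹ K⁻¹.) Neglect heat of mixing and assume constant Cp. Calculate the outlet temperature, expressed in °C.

Adiabatic, steady state ⇒ Σ ṁᵢCp,ᵢ(T_out − Tᵢ) = 0
T_out = Σ ṁᵢCp,ᵢTᵢ / Σ ṁᵢCp,ᵢ
      = 275730 / 6664.2 = 41.375 °C

T_out = 41.4 °C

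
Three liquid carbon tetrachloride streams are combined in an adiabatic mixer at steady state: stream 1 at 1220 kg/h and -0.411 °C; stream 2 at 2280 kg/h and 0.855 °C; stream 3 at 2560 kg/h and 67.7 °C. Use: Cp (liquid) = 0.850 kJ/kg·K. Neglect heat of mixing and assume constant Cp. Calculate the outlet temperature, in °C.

Energy balance with Q = 0: Σ ṁᵢCp,ᵢ(T_out − Tᵢ) = 0
Σ ṁᵢCp,ᵢTᵢ = 1220×0.850×-0.411 + 2280×0.850×0.855 + 2560×0.850×67.7 = 148550
Σ ṁᵢCp,ᵢ = 1220×0.850 + 2280×0.850 + 2560×0.850 = 5151
T_out = 148550 / 5151 = 28.838 °C

T_out = 28.8 °C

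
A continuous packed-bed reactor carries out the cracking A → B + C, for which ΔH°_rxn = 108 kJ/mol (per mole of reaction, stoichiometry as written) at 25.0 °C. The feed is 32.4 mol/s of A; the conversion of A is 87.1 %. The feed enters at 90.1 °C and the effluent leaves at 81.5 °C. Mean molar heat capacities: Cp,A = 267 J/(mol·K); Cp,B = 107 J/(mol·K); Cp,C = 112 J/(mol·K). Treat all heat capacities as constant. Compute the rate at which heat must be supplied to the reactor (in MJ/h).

Q_in = 10400 MJ/h

Extent of reaction ξ = 0.871 × 32.4 = 28.22 mol/s
Reaction term: ξ·ΔH°_rxn = 28.22 × 108 = 3047.8 kJ/s
Sensible, feed 90.1→25 °C: -563.17 kJ/s
Outlet flows (mol/s): A 4.1796, B 28.22, C 28.22
Sensible, products 25→81.5 °C: 412.24 kJ/s
Q = ΔH = 2896.9 kJ/s = 2896.9 kW
Heat supplied = 10429 MJ/h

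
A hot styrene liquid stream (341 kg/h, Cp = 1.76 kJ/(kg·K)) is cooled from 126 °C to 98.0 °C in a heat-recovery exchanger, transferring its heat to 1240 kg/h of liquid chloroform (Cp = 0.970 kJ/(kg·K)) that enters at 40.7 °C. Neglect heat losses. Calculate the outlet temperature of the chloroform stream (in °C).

Heat released by hot stream: Q = 341 × 1.76 × (126 − 98.0) = 16804 kJ/h
Energy balance on cold side (adiabatic exchanger): Q = ṁ_c·Cp_c·(T_c,out − T_c,in)
T_c,out = 40.7 + 16804/(1240 × 0.970) = 54.671 °C

T_c,out = 54.7 °C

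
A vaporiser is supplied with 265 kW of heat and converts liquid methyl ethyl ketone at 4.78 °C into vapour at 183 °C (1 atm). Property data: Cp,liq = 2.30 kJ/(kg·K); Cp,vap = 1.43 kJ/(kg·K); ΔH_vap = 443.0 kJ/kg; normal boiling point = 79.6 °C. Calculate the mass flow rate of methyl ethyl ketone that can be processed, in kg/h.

Δh = 2.30×(79.6−4.78) + 443.0 + 1.43×(183−79.6) = 762.95 kJ/kg
Q = 265 kW = 265 kJ/s = 954000 kJ/h
ṁ = Q/Δh = 954000 / 762.95 = 1250.4 kg/h

ṁ = 1250 kg/h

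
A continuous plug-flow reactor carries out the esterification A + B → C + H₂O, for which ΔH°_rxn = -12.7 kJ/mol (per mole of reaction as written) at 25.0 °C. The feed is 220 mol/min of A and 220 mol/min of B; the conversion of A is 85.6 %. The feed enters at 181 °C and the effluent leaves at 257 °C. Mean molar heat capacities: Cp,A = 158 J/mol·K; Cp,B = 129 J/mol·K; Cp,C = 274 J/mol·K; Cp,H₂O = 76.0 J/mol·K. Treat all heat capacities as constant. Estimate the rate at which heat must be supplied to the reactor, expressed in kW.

Extent of reaction ξ = 0.856 × 220 = 188.32 mol/min
Reaction term: ξ·ΔH°_rxn = 188.32 × -12.7 = -2391.7 kJ/min
Sensible, feed 181→25 °C: -9849.8 kJ/min
Outlet flows (mol/min): A 31.68, B 31.68, C 188.32, H₂O 188.32
Sensible, products 25→257 °C: 17401 kJ/min
Q = ΔH = 5159.5 kJ/min = 85.991 kW
Heat supplied = 85.991 kW

Q_in = 86.0 kW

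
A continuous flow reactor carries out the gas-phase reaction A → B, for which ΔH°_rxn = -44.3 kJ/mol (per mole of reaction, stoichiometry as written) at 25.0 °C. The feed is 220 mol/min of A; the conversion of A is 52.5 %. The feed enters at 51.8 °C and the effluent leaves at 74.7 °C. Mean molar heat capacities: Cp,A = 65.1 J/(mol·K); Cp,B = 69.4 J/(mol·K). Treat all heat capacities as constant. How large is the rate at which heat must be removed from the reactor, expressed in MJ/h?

Q_out = 286 MJ/h

Extent of reaction ξ = 0.525 × 220 = 115.5 mol/min
Reaction term: ξ·ΔH°_rxn = 115.5 × -44.3 = -5116.6 kJ/min
Sensible, feed 51.8→25 °C: -383.83 kJ/min
Outlet flows (mol/min): A 104.5, B 115.5
Sensible, products 25→74.7 °C: 736.49 kJ/min
Q = ΔH = -4764 kJ/min = -79.4 kW
Heat removed = 285.84 MJ/h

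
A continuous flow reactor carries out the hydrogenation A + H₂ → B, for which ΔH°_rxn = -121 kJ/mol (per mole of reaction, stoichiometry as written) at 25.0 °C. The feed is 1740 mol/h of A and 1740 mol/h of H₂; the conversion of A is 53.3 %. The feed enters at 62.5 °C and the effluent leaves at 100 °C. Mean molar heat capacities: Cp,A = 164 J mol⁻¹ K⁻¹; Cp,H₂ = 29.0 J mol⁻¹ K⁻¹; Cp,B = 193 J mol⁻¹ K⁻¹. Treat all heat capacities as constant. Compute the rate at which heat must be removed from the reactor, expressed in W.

Extent of reaction ξ = 0.533 × 1740 = 927.42 mol/h
Reaction term: ξ·ΔH°_rxn = 927.42 × -121 = -112220 kJ/h
Sensible, feed 62.5→25 °C: -12593 kJ/h
Outlet flows (mol/h): A 812.58, H₂ 812.58, B 927.42
Sensible, products 25→100 °C: 25186 kJ/h
Q = ΔH = -99625 kJ/h = -27.673 kW
Heat removed = 27673 W

Q_out = 27700 W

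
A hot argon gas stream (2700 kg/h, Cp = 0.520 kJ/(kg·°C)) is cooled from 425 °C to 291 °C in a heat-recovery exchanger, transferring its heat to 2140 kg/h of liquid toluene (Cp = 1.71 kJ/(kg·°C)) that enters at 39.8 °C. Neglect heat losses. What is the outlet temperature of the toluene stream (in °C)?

T_c,out = 91.2 °C

Heat released by hot stream: Q = 2700 × 0.520 × (425 − 291) = 188140 kJ/h
Energy balance on cold side (adiabatic exchanger): Q = ṁ_c·Cp_c·(T_c,out − T_c,in)
T_c,out = 39.8 + 188140/(2140 × 1.71) = 91.212 °C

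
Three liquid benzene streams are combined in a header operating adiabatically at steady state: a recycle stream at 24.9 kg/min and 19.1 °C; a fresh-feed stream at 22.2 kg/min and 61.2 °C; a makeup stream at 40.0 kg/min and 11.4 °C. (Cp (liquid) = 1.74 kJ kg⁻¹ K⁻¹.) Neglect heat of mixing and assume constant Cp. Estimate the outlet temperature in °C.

Energy balance with Q = 0: Σ ṁᵢCp,ᵢ(T_out − Tᵢ) = 0
Σ ṁᵢCp,ᵢTᵢ = 24.9×1.74×19.1 + 22.2×1.74×61.2 + 40.0×1.74×11.4 = 3985
Σ ṁᵢCp,ᵢ = 24.9×1.74 + 22.2×1.74 + 40.0×1.74 = 151.55
T_out = 3985 / 151.55 = 26.294 °C

T_out = 26.3 °C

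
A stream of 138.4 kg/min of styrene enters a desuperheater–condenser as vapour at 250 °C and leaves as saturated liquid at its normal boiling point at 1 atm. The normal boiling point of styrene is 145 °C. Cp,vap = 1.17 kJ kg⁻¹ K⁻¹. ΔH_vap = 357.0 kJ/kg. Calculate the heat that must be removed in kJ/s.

vapour 250→145 °C: -122.85 kJ/kg
condensation at 145 °C: -357 kJ/kg
Δh = -122.85 + -357 = -479.85 kJ/kg
Q = ṁ·Δh = 138.4 kg/min × -479.85 kJ/kg = -66411 kJ/min
|Q| = 1106.9 kW

Q_c = 1110 kJ/s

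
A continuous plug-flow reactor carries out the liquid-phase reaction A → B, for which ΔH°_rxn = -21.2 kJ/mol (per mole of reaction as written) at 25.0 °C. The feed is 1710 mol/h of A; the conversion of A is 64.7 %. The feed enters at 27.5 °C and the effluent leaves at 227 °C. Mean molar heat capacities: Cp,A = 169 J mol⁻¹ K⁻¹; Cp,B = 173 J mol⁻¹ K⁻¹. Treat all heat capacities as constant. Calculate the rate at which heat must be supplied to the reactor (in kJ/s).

Extent of reaction ξ = 0.647 × 1710 = 1106.4 mol/h
Reaction term: ξ·ΔH°_rxn = 1106.4 × -21.2 = -23455 kJ/h
Sensible, feed 27.5→25 °C: -722.48 kJ/h
Outlet flows (mol/h): A 603.63, B 1106.4
Sensible, products 25→227 °C: 59270 kJ/h
Q = ΔH = 35092 kJ/h = 9.7479 kW
Heat supplied = 9.7479 kJ/s

Q_in = 9.75 kJ/s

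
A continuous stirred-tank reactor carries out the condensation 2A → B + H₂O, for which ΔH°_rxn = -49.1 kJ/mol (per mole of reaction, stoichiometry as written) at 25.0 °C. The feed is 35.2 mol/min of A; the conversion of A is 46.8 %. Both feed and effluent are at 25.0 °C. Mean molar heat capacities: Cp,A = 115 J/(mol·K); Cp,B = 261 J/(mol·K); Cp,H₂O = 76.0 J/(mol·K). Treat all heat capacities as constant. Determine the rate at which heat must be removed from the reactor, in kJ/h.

Extent of reaction ξ = 0.468 × 35.2 / 2 = 8.2368 mol/min
Reaction term: ξ·ΔH°_rxn = 8.2368 × -49.1 = -404.43 kJ/min
Q = ΔH = -404.43 kJ/min = -6.7404 kW
Heat removed = 24266 kJ/h

Q_out = 24300 kJ/h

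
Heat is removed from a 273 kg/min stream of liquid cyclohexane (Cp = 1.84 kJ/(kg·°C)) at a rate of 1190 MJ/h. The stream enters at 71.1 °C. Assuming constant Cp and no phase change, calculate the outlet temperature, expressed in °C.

T_out = 31.6 °C

Q = 1190 MJ/h = 19833 kJ/min
ΔT = Q/(ṁ·Cp) = 19833/(273×1.84) = 39.483 K
T_out = 71.1 − 39.483 = 31.617 °C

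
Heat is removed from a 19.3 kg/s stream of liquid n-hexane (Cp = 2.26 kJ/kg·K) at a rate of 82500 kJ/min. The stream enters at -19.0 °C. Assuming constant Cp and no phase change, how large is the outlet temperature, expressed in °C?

T_out = -50.5 °C

Q = 82500 kJ/min = 1375 kJ/s
ΔT = Q/(ṁ·Cp) = 1375/(19.3×2.26) = 31.524 K
T_out = -19.0 − 31.524 = -50.524 °C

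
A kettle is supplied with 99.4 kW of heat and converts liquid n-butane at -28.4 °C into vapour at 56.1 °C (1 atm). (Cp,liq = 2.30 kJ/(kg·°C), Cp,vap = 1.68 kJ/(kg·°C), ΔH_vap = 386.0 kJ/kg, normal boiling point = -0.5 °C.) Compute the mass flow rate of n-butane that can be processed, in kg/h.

ṁ = 656 kg/h

Δh = 2.30×(-0.5−-28.4) + 386.0 + 1.68×(56.1−-0.5) = 545.26 kJ/kg
Q = 99.4 kW = 99.4 kJ/s = 357840 kJ/h
ṁ = Q/Δh = 357840 / 545.26 = 656.28 kg/h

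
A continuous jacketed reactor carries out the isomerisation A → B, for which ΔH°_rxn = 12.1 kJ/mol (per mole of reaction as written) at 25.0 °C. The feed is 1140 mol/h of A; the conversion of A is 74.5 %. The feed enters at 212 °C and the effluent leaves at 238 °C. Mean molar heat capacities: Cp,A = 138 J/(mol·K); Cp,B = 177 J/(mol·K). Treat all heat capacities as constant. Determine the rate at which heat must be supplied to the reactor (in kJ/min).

Q_in = 357 kJ/min

Extent of reaction ξ = 0.745 × 1140 = 849.3 mol/h
Reaction term: ξ·ΔH°_rxn = 849.3 × 12.1 = 10277 kJ/h
Sensible, feed 212→25 °C: -29419 kJ/h
Outlet flows (mol/h): A 290.7, B 849.3
Sensible, products 25→238 °C: 40564 kJ/h
Q = ΔH = 21422 kJ/h = 5.9506 kW
Heat supplied = 357.03 kJ/min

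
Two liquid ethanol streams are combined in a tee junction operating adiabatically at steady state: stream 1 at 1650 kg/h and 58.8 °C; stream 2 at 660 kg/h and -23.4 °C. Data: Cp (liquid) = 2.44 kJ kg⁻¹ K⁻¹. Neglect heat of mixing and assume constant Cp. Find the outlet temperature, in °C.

T_out = 35.3 °C

Adiabatic, steady state ⇒ Σ ṁᵢCp,ᵢ(T_out − Tᵢ) = 0
Σ ṁᵢCp,ᵢTᵢ = 1650×2.44×58.8 + 660×2.44×-23.4 = 199050
Σ ṁᵢCp,ᵢ = 1650×2.44 + 660×2.44 = 5636.4
T_out = 199050 / 5636.4 = 35.314 °C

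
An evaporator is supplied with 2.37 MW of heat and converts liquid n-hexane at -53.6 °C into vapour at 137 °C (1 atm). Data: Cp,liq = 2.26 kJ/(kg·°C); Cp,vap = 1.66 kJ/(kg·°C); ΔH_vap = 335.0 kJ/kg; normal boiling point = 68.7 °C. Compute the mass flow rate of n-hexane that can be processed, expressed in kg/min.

ṁ = 196 kg/min

Δh = 2.26×(68.7−-53.6) + 335.0 + 1.66×(137−68.7) = 724.78 kJ/kg
Q = 2.37 MW = 2370 kJ/s = 142200 kJ/min
ṁ = Q/Δh = 142200 / 724.78 = 196.2 kg/min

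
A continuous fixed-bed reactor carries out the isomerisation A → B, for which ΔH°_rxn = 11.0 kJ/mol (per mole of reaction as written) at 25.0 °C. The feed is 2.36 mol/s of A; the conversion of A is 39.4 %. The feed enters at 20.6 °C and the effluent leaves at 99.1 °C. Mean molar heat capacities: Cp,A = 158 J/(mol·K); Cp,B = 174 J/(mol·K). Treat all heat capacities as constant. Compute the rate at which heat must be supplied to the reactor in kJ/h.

Extent of reaction ξ = 0.394 × 2.36 = 0.92984 mol/s
Reaction term: ξ·ΔH°_rxn = 0.92984 × 11.0 = 10.228 kJ/s
Sensible, feed 20.6→25 °C: 1.6407 kJ/s
Outlet flows (mol/s): A 1.4302, B 0.92984
Sensible, products 25→99.1 °C: 28.733 kJ/s
Q = ΔH = 40.602 kJ/s = 40.602 kW
Heat supplied = 146170 kJ/h

Q_in = 146000 kJ/h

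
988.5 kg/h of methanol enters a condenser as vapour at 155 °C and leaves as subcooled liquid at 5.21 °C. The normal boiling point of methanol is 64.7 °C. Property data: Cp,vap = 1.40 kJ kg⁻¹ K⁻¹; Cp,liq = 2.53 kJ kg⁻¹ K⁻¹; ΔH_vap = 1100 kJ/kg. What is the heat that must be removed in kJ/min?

Q_c = 22700 kJ/min

vapour 155→64.7 °C: -126.42 kJ/kg
condensation at 64.7 °C: -1100 kJ/kg
liquid 64.7→5.21 °C: -150.51 kJ/kg
Δh = -126.42 + -1100 + -150.51 = -1376.9 kJ/kg
Q = ṁ·Δh = 988.5 kg/h × -1376.9 kJ/kg = -1.3611e+06 kJ/h
|Q| = 378.08 kW = 22685 kJ/min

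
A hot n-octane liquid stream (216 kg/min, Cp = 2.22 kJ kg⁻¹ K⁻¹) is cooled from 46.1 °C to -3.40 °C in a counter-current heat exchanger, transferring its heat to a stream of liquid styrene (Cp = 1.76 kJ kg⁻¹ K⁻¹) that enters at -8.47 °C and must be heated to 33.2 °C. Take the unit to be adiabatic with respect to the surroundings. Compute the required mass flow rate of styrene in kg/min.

ṁ_c = 324 kg/min

Heat released by hot stream: Q = 216 × 2.22 × (46.1 − -3.40) = 23736 kJ/min
Energy balance on cold side (adiabatic exchanger): Q = ṁ_c·Cp_c·(T_c,out − T_c,in)
ṁ_c = 23736 / [1.76 × (33.2 − -8.47)] = 323.65 kg/min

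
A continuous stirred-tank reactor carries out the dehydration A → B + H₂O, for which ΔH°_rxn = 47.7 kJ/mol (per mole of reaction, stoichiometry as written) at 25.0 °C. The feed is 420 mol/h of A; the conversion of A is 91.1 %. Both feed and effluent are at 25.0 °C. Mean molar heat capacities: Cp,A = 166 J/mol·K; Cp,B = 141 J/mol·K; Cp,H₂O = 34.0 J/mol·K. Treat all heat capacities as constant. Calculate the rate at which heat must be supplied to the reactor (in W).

Extent of reaction ξ = 0.911 × 420 = 382.62 mol/h
Reaction term: ξ·ΔH°_rxn = 382.62 × 47.7 = 18251 kJ/h
Q = ΔH = 18251 kJ/h = 5.0697 kW
Heat supplied = 5069.7 W

Q_in = 5070 W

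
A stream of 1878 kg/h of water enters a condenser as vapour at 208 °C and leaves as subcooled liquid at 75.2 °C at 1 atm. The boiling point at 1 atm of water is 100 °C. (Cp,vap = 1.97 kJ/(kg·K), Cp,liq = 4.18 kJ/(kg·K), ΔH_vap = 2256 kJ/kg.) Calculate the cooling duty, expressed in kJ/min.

vapour 208→100 °C: -212.76 kJ/kg
condensation at 100 °C: -2256 kJ/kg
liquid 100→75.2 °C: -103.66 kJ/kg
Δh = -212.76 + -2256 + -103.66 = -2572.4 kJ/kg
Q = ṁ·Δh = 1878 kg/h × -2572.4 kJ/kg = -4.831e+06 kJ/h
|Q| = 1341.9 kW = 80517 kJ/min

Q_c = 80500 kJ/min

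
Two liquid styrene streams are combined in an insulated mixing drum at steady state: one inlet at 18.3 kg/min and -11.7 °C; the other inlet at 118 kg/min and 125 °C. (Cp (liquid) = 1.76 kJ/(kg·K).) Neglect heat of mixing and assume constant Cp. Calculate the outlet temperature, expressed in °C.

Adiabatic, steady state ⇒ Σ ṁᵢCp,ᵢ(T_out − Tᵢ) = 0
T_out = Σ ṁᵢCp,ᵢTᵢ / Σ ṁᵢCp,ᵢ
      = 25583 / 239.89 = 106.65 °C

T_out = 107 °C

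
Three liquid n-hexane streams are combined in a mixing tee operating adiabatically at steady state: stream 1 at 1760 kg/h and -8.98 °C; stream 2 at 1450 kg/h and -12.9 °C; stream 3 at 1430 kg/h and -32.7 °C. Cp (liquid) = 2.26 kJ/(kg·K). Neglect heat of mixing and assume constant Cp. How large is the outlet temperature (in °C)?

T_out = -17.5 °C

Adiabatic, steady state ⇒ Σ ṁᵢCp,ᵢ(T_out − Tᵢ) = 0
Σ ṁᵢCp,ᵢTᵢ = 1760×2.26×-8.98 + 1450×2.26×-12.9 + 1430×2.26×-32.7 = -183670
Σ ṁᵢCp,ᵢ = 1760×2.26 + 1450×2.26 + 1430×2.26 = 10486
T_out = -183670 / 10486 = -17.515 °C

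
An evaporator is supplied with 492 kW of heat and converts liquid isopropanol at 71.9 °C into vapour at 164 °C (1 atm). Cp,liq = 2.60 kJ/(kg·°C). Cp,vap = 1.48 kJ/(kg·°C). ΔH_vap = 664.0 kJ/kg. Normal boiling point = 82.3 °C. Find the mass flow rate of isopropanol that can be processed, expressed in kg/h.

Δh = 2.60×(82.3−71.9) + 664.0 + 1.48×(164−82.3) = 811.96 kJ/kg
Q = 492 kW = 492 kJ/s = 1.7712e+06 kJ/h
ṁ = Q/Δh = 1.7712e+06 / 811.96 = 2181.4 kg/h

ṁ = 2180 kg/h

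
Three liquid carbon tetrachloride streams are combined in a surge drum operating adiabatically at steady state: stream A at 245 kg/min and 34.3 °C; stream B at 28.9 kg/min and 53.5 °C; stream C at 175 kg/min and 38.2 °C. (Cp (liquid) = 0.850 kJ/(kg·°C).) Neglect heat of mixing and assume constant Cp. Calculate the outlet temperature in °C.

Adiabatic, steady state ⇒ Σ ṁᵢCp,ᵢ(T_out − Tᵢ) = 0
T_out = Σ ṁᵢCp,ᵢTᵢ / Σ ṁᵢCp,ᵢ
      = 14139 / 381.56 = 37.056 °C

T_out = 37.1 °C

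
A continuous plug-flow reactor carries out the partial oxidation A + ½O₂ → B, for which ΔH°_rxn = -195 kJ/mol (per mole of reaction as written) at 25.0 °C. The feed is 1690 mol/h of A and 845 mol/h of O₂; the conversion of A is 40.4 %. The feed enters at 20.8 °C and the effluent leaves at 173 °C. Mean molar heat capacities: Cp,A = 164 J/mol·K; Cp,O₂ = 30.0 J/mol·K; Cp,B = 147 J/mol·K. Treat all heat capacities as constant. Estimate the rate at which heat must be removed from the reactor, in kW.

Q_out = 25.1 kW

Extent of reaction ξ = 0.404 × 1690 = 682.76 mol/h
Reaction term: ξ·ΔH°_rxn = 682.76 × -195 = -133140 kJ/h
Sensible, feed 20.8→25 °C: 1270.5 kJ/h
Outlet flows (mol/h): A 1007.2, O₂ 503.62, B 682.76
Sensible, products 25→173 °C: 41538 kJ/h
Q = ΔH = -90330 kJ/h = -25.092 kW
Heat removed = 25.092 kW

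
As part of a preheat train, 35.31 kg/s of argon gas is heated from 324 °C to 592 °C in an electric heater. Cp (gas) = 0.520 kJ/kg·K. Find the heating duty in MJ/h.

Q = ṁ·Cp·ΔT = 35.31 × 0.520 × (592 − 324) = 4920.8 kJ/s
Heating duty = 17715 MJ/h

Q = 17700 MJ/h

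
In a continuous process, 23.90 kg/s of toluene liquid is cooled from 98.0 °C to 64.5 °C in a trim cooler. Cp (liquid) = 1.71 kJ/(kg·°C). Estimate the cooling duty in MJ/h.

Q_c = 4930 MJ/h

Q = ṁ·Cp·ΔT = 23.90 × 1.71 × (64.5 − 98.0) = -1369.1 kJ/s
Cooling duty = 4928.8 MJ/h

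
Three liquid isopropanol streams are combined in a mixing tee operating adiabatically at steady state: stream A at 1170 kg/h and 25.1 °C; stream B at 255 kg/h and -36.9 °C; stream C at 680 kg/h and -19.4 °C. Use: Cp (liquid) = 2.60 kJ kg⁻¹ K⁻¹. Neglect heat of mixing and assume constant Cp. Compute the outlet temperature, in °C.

Energy balance with Q = 0: Σ ṁᵢCp,ᵢ(T_out − Tᵢ) = 0
Σ ṁᵢCp,ᵢTᵢ = 1170×2.60×25.1 + 255×2.60×-36.9 + 680×2.60×-19.4 = 17590
Σ ṁᵢCp,ᵢ = 1170×2.60 + 255×2.60 + 680×2.60 = 5473
T_out = 17590 / 5473 = 3.214 °C

T_out = 3.21 °C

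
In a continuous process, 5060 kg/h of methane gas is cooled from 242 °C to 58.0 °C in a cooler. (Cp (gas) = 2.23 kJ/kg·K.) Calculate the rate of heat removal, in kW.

Q = ṁ·Cp·ΔT = 5060 × 2.23 × (58.0 − 242) = -2.0762e+06 kJ/h
Converting: 2.0762e+06 / 3600 s = 576.73 kW

Q_c = 577 kW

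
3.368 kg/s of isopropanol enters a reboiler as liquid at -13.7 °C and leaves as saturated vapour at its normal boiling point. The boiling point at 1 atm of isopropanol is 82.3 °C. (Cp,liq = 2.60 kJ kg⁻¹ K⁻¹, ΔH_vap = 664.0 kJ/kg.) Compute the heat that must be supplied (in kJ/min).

liquid -13.7→82.3 °C: 249.6 kJ/kg
vaporisation at 82.3 °C: 664 kJ/kg
Δh = 249.6 + 664 = 913.6 kJ/kg
Q = ṁ·Δh = 3.368 kg/s × 913.6 kJ/kg = 3077 kJ/s
|Q| = 3077 kW = 184620 kJ/min

Q = 185000 kJ/min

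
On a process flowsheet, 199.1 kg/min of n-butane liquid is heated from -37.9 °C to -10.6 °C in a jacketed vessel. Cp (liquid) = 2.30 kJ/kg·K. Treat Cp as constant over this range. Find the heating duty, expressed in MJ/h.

Q = 750 MJ/h

Q = ṁ·Cp·ΔT = 199.1 × 2.30 × (-10.6 − -37.9) = 12501 kJ/min
Converting: 12501 / 60 s = 208.36 kW
Heating duty = 750.09 MJ/h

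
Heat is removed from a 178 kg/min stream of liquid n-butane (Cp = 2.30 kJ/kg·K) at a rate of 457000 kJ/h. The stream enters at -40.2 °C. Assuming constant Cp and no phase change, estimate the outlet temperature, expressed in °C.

T_out = -58.8 °C

Q = 457000 kJ/h = 7616.7 kJ/min
ΔT = Q/(ṁ·Cp) = 7616.7/(178×2.30) = 18.604 K
T_out = -40.2 − 18.604 = -58.804 °C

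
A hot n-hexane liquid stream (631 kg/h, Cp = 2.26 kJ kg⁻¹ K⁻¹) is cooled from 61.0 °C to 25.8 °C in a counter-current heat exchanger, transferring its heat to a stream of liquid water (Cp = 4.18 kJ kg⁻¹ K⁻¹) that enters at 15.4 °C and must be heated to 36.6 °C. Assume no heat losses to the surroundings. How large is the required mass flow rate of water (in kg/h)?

ṁ_c = 566 kg/h

Heat released by hot stream: Q = 631 × 2.26 × (61.0 − 25.8) = 50197 kJ/h
Energy balance on cold side (adiabatic exchanger): Q = ṁ_c·Cp_c·(T_c,out − T_c,in)
ṁ_c = 50197 / [4.18 × (36.6 − 15.4)] = 566.46 kg/h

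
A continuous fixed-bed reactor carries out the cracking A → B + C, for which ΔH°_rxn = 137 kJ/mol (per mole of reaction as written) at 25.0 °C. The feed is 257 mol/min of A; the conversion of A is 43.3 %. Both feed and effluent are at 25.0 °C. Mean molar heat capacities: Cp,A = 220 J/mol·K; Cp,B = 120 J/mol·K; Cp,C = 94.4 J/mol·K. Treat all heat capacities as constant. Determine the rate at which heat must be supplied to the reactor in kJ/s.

Extent of reaction ξ = 0.433 × 257 = 111.28 mol/min
Reaction term: ξ·ΔH°_rxn = 111.28 × 137 = 15245 kJ/min
Q = ΔH = 15245 kJ/min = 254.09 kW
Heat supplied = 254.09 kJ/s

Q_in = 254 kJ/s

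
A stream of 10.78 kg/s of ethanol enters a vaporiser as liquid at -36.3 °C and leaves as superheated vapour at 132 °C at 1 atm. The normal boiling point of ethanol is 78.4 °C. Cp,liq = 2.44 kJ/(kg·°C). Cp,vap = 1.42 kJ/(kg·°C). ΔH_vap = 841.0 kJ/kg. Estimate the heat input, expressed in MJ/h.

Q = 46500 MJ/h

liquid -36.3→78.4 °C: 279.87 kJ/kg
vaporisation at 78.4 °C: 841 kJ/kg
vapour 78.4→132 °C: 76.112 kJ/kg
Δh = 279.87 + 841 + 76.112 = 1197 kJ/kg
Q = ṁ·Δh = 10.78 kg/s × 1197 kJ/kg = 12903 kJ/s
|Q| = 12903 kW = 46452 MJ/h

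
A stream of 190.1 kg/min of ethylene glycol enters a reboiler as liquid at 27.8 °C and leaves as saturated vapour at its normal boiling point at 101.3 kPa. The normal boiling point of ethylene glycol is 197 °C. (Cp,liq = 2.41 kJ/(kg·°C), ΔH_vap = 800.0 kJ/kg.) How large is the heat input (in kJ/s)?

liquid 27.8→197 °C: 407.77 kJ/kg
vaporisation at 197 °C: 800 kJ/kg
Δh = 407.77 + 800 = 1207.8 kJ/kg
Q = ṁ·Δh = 190.1 kg/min × 1207.8 kJ/kg = 229600 kJ/min
|Q| = 3826.6 kW

Q = 3830 kJ/s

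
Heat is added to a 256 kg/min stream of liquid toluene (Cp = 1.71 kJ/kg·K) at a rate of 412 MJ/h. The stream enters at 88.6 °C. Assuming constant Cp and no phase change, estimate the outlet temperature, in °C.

Q = 412 MJ/h = 6866.7 kJ/min
ΔT = Q/(ṁ·Cp) = 6866.7/(256×1.71) = 15.686 K
T_out = 88.6 + 15.686 = 104.29 °C

T_out = 104 °C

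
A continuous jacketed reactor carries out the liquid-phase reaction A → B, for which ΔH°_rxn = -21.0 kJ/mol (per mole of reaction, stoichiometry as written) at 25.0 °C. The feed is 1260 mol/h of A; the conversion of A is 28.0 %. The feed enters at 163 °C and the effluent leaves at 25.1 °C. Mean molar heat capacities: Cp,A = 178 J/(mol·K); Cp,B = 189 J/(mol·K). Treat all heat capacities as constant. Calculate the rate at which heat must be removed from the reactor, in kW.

Q_out = 10.6 kW

Extent of reaction ξ = 0.280 × 1260 = 352.8 mol/h
Reaction term: ξ·ΔH°_rxn = 352.8 × -21.0 = -7408.8 kJ/h
Sensible, feed 163→25 °C: -30951 kJ/h
Outlet flows (mol/h): A 907.2, B 352.8
Sensible, products 25→25.1 °C: 22.816 kJ/h
Q = ΔH = -38337 kJ/h = -10.649 kW
Heat removed = 10.649 kW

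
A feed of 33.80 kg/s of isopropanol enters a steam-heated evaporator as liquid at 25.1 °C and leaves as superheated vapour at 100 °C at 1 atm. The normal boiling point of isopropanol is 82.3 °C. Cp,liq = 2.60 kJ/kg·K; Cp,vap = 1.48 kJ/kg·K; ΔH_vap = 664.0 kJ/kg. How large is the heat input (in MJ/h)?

liquid 25.1→82.3 °C: 148.72 kJ/kg
vaporisation at 82.3 °C: 664 kJ/kg
vapour 82.3→100 °C: 26.196 kJ/kg
Δh = 148.72 + 664 + 26.196 = 838.92 kJ/kg
Q = ṁ·Δh = 33.80 kg/s × 838.92 kJ/kg = 28355 kJ/s
|Q| = 28355 kW = 102080 MJ/h

Q = 102000 MJ/h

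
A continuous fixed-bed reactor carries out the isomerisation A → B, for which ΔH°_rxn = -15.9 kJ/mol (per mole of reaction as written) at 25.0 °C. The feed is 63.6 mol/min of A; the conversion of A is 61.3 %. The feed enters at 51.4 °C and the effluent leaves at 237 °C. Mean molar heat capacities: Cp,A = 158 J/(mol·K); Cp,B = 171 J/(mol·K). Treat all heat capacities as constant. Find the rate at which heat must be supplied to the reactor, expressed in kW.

Extent of reaction ξ = 0.613 × 63.6 = 38.987 mol/min
Reaction term: ξ·ΔH°_rxn = 38.987 × -15.9 = -619.89 kJ/min
Sensible, feed 51.4→25 °C: -265.29 kJ/min
Outlet flows (mol/min): A 24.613, B 38.987
Sensible, products 25→237 °C: 2237.8 kJ/min
Q = ΔH = 1352.6 kJ/min = 22.544 kW
Heat supplied = 22.544 kW

Q_in = 22.5 kW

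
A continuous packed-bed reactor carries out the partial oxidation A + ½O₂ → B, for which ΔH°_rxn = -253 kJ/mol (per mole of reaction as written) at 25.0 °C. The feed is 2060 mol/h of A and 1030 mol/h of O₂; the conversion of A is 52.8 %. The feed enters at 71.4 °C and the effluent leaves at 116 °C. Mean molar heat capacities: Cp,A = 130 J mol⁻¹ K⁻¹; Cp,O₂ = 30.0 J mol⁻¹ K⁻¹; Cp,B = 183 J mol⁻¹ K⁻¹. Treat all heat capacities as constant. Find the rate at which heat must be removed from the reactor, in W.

Q_out = 71700 W

Extent of reaction ξ = 0.528 × 2060 = 1087.7 mol/h
Reaction term: ξ·ΔH°_rxn = 1087.7 × -253 = -275180 kJ/h
Sensible, feed 71.4→25 °C: -13860 kJ/h
Outlet flows (mol/h): A 972.32, O₂ 486.16, B 1087.7
Sensible, products 25→116 °C: 30943 kJ/h
Q = ΔH = -258100 kJ/h = -71.694 kW
Heat removed = 71694 W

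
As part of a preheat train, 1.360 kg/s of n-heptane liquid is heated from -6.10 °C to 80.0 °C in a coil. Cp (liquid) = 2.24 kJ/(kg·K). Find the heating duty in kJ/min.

Q = ṁ·Cp·ΔT = 1.360 × 2.24 × (80.0 − -6.10) = 262.3 kJ/s
Heating duty = 15738 kJ/min

Q = 15700 kJ/min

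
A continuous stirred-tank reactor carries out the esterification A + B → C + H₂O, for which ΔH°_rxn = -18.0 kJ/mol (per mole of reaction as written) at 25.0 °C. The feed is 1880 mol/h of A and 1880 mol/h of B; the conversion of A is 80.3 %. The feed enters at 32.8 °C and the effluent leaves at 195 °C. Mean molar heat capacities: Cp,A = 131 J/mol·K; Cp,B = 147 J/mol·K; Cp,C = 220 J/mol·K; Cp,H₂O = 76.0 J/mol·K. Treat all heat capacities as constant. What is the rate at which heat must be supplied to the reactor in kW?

Extent of reaction ξ = 0.803 × 1880 = 1509.6 mol/h
Reaction term: ξ·ΔH°_rxn = 1509.6 × -18.0 = -27174 kJ/h
Sensible, feed 32.8→25 °C: -4076.6 kJ/h
Outlet flows (mol/h): A 370.36, B 370.36, C 1509.6, H₂O 1509.6
Sensible, products 25→195 °C: 93468 kJ/h
Q = ΔH = 62218 kJ/h = 17.283 kW
Heat supplied = 17.283 kW

Q_in = 17.3 kW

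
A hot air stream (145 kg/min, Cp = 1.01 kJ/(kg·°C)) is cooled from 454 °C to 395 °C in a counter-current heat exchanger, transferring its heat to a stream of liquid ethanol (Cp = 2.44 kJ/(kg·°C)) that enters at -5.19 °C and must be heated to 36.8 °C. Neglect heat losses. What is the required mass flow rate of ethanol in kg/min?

Heat released by hot stream: Q = 145 × 1.01 × (454 − 395) = 8640.5 kJ/min
Energy balance on cold side (adiabatic exchanger): Q = ṁ_c·Cp_c·(T_c,out − T_c,in)
ṁ_c = 8640.5 / [2.44 × (36.8 − -5.19)] = 84.335 kg/min

ṁ_c = 84.3 kg/min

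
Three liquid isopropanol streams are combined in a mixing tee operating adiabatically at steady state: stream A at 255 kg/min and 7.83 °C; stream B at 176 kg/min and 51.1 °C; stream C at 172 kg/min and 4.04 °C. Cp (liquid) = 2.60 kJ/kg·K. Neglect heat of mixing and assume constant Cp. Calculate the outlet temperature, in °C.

No heat crosses the boundary, so H_out = H_in.
T_out = Σ ṁᵢCp,ᵢTᵢ / Σ ṁᵢCp,ᵢ
      = 30381 / 1567.8 = 19.378 °C

T_out = 19.4 °C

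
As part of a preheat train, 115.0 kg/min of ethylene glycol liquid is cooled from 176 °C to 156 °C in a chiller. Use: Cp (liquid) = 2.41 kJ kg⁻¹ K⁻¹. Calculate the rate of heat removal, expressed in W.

Q_c = 92400 W

Q = ṁ·Cp·ΔT = 115.0 × 2.41 × (156 − 176) = -5543 kJ/min
Converting: 5543 / 60 s = 92.383 kW
Cooling duty = 92383 W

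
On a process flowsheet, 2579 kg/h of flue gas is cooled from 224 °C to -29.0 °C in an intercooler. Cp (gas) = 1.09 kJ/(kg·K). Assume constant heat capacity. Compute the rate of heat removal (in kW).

Q_c = 198 kW

Q = ṁ·Cp·ΔT = 2579 × 1.09 × (-29.0 − 224) = -711210 kJ/h
Converting: 711210 / 3600 s = 197.56 kW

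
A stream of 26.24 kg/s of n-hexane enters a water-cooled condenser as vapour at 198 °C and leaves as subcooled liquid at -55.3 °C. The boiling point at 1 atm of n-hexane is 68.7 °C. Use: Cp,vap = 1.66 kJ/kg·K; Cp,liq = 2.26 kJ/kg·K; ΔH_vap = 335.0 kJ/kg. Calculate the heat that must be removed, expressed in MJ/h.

Q_c = 78400 MJ/h

vapour 198→68.7 °C: -214.64 kJ/kg
condensation at 68.7 °C: -335 kJ/kg
liquid 68.7→-55.3 °C: -280.24 kJ/kg
Δh = -214.64 + -335 + -280.24 = -829.88 kJ/kg
Q = ṁ·Δh = 26.24 kg/s × -829.88 kJ/kg = -21776 kJ/s
|Q| = 21776 kW = 78394 MJ/h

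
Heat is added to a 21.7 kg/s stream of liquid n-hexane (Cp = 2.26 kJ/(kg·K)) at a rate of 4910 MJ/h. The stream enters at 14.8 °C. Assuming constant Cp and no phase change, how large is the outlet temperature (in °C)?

Q = 4910 MJ/h = 1363.9 kJ/s
ΔT = Q/(ṁ·Cp) = 1363.9/(21.7×2.26) = 27.811 K
T_out = 14.8 + 27.811 = 42.611 °C

T_out = 42.6 °C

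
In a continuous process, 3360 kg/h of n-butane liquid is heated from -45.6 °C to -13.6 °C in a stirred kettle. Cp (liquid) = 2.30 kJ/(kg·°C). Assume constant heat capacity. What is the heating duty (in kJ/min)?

Q = 4120 kJ/min

Q = ṁ·Cp·ΔT = 3360 × 2.30 × (-13.6 − -45.6) = 247300 kJ/h
Converting: 247300 / 3600 s = 68.693 kW
Heating duty = 4121.6 kJ/min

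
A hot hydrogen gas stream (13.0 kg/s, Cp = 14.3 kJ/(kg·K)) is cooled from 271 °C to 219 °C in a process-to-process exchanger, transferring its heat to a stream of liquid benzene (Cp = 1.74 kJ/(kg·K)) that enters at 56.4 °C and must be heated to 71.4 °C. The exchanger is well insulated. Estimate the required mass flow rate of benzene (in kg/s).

Heat released by hot stream: Q = 13.0 × 14.3 × (271 − 219) = 9666.8 kJ/s
Energy balance on cold side (adiabatic exchanger): Q = ṁ_c·Cp_c·(T_c,out − T_c,in)
ṁ_c = 9666.8 / [1.74 × (71.4 − 56.4)] = 370.38 kg/s

ṁ_c = 370 kg/s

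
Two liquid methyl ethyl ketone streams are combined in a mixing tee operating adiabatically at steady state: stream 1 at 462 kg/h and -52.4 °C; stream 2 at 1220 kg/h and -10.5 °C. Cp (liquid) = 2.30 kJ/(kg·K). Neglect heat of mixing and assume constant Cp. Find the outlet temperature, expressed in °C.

T_out = -22.0 °C

No heat crosses the boundary, so H_out = H_in.
Σ ṁᵢCp,ᵢTᵢ = 462×2.30×-52.4 + 1220×2.30×-10.5 = -85143
Σ ṁᵢCp,ᵢ = 462×2.30 + 1220×2.30 = 3868.6
T_out = -85143 / 3868.6 = -22.009 °C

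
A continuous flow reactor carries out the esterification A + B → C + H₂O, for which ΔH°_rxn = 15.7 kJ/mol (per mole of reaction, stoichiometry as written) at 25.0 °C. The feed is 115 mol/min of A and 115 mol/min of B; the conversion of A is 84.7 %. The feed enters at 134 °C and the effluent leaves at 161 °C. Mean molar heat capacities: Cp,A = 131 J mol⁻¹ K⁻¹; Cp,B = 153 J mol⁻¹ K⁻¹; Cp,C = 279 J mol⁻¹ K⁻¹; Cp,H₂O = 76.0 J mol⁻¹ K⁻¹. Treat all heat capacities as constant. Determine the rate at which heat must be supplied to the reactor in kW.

Q_in = 55.9 kW

Extent of reaction ξ = 0.847 × 115 = 97.405 mol/min
Reaction term: ξ·ΔH°_rxn = 97.405 × 15.7 = 1529.3 kJ/min
Sensible, feed 134→25 °C: -3559.9 kJ/min
Outlet flows (mol/min): A 17.595, B 17.595, C 97.405, H₂O 97.405
Sensible, products 25→161 °C: 5382.3 kJ/min
Q = ΔH = 3351.6 kJ/min = 55.86 kW
Heat supplied = 55.86 kW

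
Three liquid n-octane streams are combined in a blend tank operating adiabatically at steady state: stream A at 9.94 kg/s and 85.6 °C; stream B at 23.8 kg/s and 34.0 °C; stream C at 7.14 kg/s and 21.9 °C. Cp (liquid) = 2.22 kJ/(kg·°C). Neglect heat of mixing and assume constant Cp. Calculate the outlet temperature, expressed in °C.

T_out = 44.4 °C

Energy balance with Q = 0: Σ ṁᵢCp,ᵢ(T_out − Tᵢ) = 0
T_out = Σ ṁᵢCp,ᵢTᵢ / Σ ṁᵢCp,ᵢ
      = 4032.5 / 90.754 = 44.433 °C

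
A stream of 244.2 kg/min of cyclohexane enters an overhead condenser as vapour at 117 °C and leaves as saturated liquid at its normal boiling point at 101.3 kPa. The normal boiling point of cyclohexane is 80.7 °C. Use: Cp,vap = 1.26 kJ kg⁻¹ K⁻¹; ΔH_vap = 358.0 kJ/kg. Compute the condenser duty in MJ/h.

vapour 117→80.7 °C: -45.738 kJ/kg
condensation at 80.7 °C: -358 kJ/kg
Δh = -45.738 + -358 = -403.74 kJ/kg
Q = ṁ·Δh = 244.2 kg/min × -403.74 kJ/kg = -98593 kJ/min
|Q| = 1643.2 kW = 5915.6 MJ/h

Q_c = 5920 MJ/h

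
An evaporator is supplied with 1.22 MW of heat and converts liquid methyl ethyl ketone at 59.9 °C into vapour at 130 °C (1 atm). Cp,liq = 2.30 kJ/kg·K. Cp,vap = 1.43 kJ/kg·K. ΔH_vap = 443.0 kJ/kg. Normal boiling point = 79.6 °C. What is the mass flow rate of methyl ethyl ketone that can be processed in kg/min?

Δh = 2.30×(79.6−59.9) + 443.0 + 1.43×(130−79.6) = 560.38 kJ/kg
Q = 1.22 MW = 1220 kJ/s = 73200 kJ/min
ṁ = Q/Δh = 73200 / 560.38 = 130.63 kg/min

ṁ = 131 kg/min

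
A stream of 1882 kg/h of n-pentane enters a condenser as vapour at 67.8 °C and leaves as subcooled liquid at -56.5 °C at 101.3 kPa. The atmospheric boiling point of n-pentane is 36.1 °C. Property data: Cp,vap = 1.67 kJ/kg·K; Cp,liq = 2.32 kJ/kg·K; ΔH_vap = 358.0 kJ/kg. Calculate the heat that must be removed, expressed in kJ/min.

Q_c = 19600 kJ/min

vapour 67.8→36.1 °C: -52.939 kJ/kg
condensation at 36.1 °C: -358 kJ/kg
liquid 36.1→-56.5 °C: -214.83 kJ/kg
Δh = -52.939 + -358 + -214.83 = -625.77 kJ/kg
Q = ṁ·Δh = 1882 kg/h × -625.77 kJ/kg = -1.1777e+06 kJ/h
|Q| = 327.14 kW = 19628 kJ/min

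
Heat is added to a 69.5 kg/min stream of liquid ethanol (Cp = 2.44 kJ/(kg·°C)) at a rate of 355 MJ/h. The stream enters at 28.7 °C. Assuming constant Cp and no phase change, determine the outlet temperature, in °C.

Q = 355 MJ/h = 5916.7 kJ/min
ΔT = Q/(ṁ·Cp) = 5916.7/(69.5×2.44) = 34.89 K
T_out = 28.7 + 34.89 = 63.59 °C

T_out = 63.6 °C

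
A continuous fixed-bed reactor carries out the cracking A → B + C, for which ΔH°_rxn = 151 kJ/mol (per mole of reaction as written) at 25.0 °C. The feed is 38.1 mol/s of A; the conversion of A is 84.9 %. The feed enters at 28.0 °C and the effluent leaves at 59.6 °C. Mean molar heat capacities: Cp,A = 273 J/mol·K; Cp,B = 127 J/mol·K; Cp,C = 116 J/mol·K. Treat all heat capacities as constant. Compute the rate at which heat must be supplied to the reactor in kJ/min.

Extent of reaction ξ = 0.849 × 38.1 = 32.347 mol/s
Reaction term: ξ·ΔH°_rxn = 32.347 × 151 = 4884.4 kJ/s
Sensible, feed 28.0→25 °C: -31.204 kJ/s
Outlet flows (mol/s): A 5.7531, B 32.347, C 32.347
Sensible, products 25→59.6 °C: 326.31 kJ/s
Q = ΔH = 5179.5 kJ/s = 5179.5 kW
Heat supplied = 310770 kJ/min

Q_in = 311000 kJ/min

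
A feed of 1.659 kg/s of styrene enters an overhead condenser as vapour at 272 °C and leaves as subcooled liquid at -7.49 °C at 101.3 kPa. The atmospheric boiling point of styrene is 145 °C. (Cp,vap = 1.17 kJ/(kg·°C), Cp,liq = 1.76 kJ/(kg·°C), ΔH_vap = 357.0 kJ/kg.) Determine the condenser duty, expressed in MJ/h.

vapour 272→145 °C: -148.59 kJ/kg
condensation at 145 °C: -357 kJ/kg
liquid 145→-7.49 °C: -268.38 kJ/kg
Δh = -148.59 + -357 + -268.38 = -773.97 kJ/kg
Q = ṁ·Δh = 1.659 kg/s × -773.97 kJ/kg = -1284 kJ/s
|Q| = 1284 kW = 4622.5 MJ/h

Q_c = 4620 MJ/h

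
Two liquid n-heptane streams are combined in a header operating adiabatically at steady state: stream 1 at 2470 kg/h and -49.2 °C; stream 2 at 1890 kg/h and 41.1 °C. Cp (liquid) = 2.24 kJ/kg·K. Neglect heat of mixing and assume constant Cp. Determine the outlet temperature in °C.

Energy balance with Q = 0: Σ ṁᵢCp,ᵢ(T_out − Tᵢ) = 0
T_out = Σ ṁᵢCp,ᵢTᵢ / Σ ṁᵢCp,ᵢ
      = -98213 / 9766.4 = -10.056 °C

T_out = -10.1 °C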